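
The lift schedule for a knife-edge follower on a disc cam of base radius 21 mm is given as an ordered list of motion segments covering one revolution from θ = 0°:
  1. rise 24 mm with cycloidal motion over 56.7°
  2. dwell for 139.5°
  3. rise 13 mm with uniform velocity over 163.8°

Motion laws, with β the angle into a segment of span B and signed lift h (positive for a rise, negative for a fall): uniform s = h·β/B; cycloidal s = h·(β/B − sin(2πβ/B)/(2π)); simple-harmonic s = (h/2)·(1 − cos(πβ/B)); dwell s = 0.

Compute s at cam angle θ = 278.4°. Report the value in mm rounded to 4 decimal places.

seg 1 [0°–56.7°] cycloidal, h=24: full span → s += 24 → s = 24.0000
seg 2 [56.7°–196.2°] dwell: s stays 24.0000
seg 3 [196.2°–360°] uniform, h=13: θ=278.4° here. β=82.2, B=163.8. 13·82.2/163.8 = 6.5238 → s = 30.5238

30.5238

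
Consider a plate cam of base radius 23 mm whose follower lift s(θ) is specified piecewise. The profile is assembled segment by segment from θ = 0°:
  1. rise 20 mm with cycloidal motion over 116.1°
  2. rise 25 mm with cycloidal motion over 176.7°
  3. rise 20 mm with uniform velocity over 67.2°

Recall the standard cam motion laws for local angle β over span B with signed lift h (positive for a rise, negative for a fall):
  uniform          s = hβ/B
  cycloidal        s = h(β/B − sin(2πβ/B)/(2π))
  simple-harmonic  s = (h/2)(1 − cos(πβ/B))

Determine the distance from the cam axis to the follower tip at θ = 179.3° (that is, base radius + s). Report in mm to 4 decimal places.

seg 1 [0°–116.1°] cycloidal, h=20: full span → s += 20 → s = 20.0000
seg 2 [116.1°–292.8°] cycloidal, h=25: θ=179.3° here. β=63.2, B=176.7. 25·(0.3577 − sin(2π·0.3577)/(2π)) = 5.8391 → s = 25.8391
radial distance = base radius + s = 23 + 25.8391 = 48.8391

48.8391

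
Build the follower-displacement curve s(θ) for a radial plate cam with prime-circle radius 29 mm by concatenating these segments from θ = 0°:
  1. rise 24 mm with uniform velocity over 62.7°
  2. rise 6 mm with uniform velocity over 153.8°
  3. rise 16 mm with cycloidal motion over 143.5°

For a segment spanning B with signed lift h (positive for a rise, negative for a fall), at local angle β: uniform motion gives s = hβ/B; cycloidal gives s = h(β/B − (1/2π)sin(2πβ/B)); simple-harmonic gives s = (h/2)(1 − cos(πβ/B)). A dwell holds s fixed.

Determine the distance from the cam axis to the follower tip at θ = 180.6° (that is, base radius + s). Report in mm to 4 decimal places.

seg 1 [0°–62.7°] uniform, h=24: full span → s += 24 → s = 24.0000
seg 2 [62.7°–216.5°] uniform, h=6: θ=180.6° here. β=117.9, B=153.8. 6·117.9/153.8 = 4.5995 → s = 28.5995
radial distance = base radius + s = 29 + 28.5995 = 57.5995

57.5995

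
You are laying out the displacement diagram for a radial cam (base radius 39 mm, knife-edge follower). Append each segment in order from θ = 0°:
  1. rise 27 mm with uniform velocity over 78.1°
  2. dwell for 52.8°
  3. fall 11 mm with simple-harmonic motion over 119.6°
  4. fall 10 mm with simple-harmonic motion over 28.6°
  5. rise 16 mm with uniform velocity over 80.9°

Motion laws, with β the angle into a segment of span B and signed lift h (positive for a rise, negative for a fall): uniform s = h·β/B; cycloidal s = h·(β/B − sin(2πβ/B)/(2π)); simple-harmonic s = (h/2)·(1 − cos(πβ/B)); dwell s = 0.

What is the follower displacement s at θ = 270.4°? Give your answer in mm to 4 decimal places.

seg 1 [0°–78.1°] uniform, h=27: full span → s += 27 → s = 27.0000
seg 2 [78.1°–130.9°] dwell: s stays 27.0000
seg 3 [130.9°–250.5°] simple-harmonic, h=-11: full span → s += -11 → s = 16.0000
seg 4 [250.5°–279.1°] simple-harmonic, h=-10: θ=270.4° here. β=19.9, B=28.6. -10/2·(1 − cos(π·0.6958)) = -7.8854 → s = 8.1146

8.1146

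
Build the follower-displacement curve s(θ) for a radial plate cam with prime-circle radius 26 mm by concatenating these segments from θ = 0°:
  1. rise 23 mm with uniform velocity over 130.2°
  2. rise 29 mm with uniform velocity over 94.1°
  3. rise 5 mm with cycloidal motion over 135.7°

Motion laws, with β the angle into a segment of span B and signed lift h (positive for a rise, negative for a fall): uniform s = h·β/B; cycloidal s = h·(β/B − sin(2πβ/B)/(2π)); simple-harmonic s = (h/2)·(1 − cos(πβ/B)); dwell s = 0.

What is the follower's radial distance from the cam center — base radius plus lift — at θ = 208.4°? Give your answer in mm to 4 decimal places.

seg 1 [0°–130.2°] uniform, h=23: full span → s += 23 → s = 23.0000
seg 2 [130.2°–224.3°] uniform, h=29: θ=208.4° here. β=78.2, B=94.1. 29·78.2/94.1 = 24.0999 → s = 47.0999
radial distance = base radius + s = 26 + 47.0999 = 73.0999

73.0999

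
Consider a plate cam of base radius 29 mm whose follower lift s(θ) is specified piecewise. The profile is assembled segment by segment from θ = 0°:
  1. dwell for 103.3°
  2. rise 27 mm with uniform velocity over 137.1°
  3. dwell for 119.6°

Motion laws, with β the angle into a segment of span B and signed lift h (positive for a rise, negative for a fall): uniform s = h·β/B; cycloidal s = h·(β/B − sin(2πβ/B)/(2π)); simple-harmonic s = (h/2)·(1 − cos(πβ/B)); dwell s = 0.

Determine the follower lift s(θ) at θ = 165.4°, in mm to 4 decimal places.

seg 1 [0°–103.3°] dwell: s stays 0.0000
seg 2 [103.3°–240.4°] uniform, h=27: θ=165.4° here. β=62.1, B=137.1. 27·62.1/137.1 = 12.2298 → s = 12.2298

12.2298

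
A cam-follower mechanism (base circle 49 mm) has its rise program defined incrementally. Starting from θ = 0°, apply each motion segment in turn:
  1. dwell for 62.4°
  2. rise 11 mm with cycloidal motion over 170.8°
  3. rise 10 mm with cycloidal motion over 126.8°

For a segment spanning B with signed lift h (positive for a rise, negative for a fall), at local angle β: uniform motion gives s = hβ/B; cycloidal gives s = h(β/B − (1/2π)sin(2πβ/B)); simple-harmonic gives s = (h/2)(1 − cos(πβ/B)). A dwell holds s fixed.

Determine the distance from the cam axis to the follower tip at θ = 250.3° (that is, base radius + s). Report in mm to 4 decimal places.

seg 1 [0°–62.4°] dwell: s stays 0.0000
seg 2 [62.4°–233.2°] cycloidal, h=11: full span → s += 11 → s = 11.0000
seg 3 [233.2°–360°] cycloidal, h=10: θ=250.3° here. β=17.1, B=126.8. 10·(0.1349 − sin(2π·0.1349)/(2π)) = 0.1557 → s = 11.1557
radial distance = base radius + s = 49 + 11.1557 = 60.1557

60.1557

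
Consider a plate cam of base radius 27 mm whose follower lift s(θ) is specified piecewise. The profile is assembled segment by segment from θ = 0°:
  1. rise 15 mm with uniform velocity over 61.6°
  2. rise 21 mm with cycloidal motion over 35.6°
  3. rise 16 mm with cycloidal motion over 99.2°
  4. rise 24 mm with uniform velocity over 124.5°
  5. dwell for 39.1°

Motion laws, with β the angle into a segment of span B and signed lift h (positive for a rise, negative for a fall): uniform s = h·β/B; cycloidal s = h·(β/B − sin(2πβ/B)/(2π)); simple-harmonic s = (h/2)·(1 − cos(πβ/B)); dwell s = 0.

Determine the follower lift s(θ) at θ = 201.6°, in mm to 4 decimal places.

seg 1 [0°–61.6°] uniform, h=15: full span → s += 15 → s = 15.0000
seg 2 [61.6°–97.2°] cycloidal, h=21: full span → s += 21 → s = 36.0000
seg 3 [97.2°–196.4°] cycloidal, h=16: full span → s += 16 → s = 52.0000
seg 4 [196.4°–320.9°] uniform, h=24: θ=201.6° here. β=5.2, B=124.5. 24·5.2/124.5 = 1.0024 → s = 53.0024

53.0024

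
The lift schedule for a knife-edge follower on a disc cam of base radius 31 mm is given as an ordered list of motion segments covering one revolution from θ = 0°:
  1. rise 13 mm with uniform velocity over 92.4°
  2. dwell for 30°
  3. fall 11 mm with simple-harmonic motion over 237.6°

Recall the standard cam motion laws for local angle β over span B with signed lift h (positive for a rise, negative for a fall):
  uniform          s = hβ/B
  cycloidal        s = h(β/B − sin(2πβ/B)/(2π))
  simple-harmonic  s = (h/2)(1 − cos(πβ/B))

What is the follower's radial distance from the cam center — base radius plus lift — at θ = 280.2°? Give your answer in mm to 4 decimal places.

seg 1 [0°–92.4°] uniform, h=13: full span → s += 13 → s = 13.0000
seg 2 [92.4°–122.4°] dwell: s stays 13.0000
seg 3 [122.4°–360°] simple-harmonic, h=-11: θ=280.2° here. β=157.8, B=237.6. -11/2·(1 − cos(π·0.6641)) = -8.2121 → s = 4.7879
radial distance = base radius + s = 31 + 4.7879 = 35.7879

35.7879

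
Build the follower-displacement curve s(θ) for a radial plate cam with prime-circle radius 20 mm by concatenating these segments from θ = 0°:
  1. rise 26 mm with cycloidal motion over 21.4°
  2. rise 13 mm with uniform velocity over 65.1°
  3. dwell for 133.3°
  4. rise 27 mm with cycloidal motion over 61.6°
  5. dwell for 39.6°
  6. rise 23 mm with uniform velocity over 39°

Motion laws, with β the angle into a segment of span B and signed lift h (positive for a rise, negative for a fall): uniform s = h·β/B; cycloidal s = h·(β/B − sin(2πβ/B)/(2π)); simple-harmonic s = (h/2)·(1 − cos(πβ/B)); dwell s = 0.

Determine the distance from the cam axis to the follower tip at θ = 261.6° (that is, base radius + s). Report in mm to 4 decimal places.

seg 1 [0°–21.4°] cycloidal, h=26: full span → s += 26 → s = 26.0000
seg 2 [21.4°–86.5°] uniform, h=13: full span → s += 13 → s = 39.0000
seg 3 [86.5°–219.8°] dwell: s stays 39.0000
seg 4 [219.8°–281.4°] cycloidal, h=27: θ=261.6° here. β=41.8, B=61.6. 27·(0.6786 − sin(2π·0.6786)/(2π)) = 22.1931 → s = 61.1931
radial distance = base radius + s = 20 + 61.1931 = 81.1931

81.1931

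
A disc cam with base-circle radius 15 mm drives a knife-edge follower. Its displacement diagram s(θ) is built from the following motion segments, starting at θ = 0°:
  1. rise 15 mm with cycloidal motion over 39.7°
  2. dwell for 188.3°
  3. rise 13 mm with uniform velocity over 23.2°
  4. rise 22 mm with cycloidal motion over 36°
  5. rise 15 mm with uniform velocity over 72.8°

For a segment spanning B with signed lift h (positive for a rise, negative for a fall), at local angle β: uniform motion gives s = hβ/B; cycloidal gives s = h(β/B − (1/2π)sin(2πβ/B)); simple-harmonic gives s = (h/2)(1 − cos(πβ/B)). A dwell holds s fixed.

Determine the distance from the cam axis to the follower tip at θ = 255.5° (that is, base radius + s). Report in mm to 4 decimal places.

seg 1 [0°–39.7°] cycloidal, h=15: full span → s += 15 → s = 15.0000
seg 2 [39.7°–228°] dwell: s stays 15.0000
seg 3 [228°–251.2°] uniform, h=13: full span → s += 13 → s = 28.0000
seg 4 [251.2°–287.2°] cycloidal, h=22: θ=255.5° here. β=4.3, B=36. 22·(0.1194 − sin(2π·0.1194)/(2π)) = 0.2398 → s = 28.2398
radial distance = base radius + s = 15 + 28.2398 = 43.2398

43.2398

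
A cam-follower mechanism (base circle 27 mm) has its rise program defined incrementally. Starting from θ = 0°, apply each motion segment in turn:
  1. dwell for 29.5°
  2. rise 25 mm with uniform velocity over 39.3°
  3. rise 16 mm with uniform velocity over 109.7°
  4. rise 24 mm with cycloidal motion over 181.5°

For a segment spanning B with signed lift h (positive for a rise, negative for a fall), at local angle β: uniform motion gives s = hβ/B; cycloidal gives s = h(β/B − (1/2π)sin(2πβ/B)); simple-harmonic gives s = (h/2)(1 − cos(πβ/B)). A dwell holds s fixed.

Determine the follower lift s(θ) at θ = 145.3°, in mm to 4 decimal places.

seg 1 [0°–29.5°] dwell: s stays 0.0000
seg 2 [29.5°–68.8°] uniform, h=25: full span → s += 25 → s = 25.0000
seg 3 [68.8°–178.5°] uniform, h=16: θ=145.3° here. β=76.5, B=109.7. 16·76.5/109.7 = 11.1577 → s = 36.1577

36.1577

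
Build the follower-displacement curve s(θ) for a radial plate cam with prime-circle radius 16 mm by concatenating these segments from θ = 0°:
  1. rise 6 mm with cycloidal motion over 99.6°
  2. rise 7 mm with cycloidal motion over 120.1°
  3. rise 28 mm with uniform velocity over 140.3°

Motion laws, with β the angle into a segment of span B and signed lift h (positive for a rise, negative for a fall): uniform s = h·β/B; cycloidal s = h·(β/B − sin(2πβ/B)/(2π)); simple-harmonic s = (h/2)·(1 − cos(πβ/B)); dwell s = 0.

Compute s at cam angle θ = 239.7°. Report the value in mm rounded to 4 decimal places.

seg 1 [0°–99.6°] cycloidal, h=6: full span → s += 6 → s = 6.0000
seg 2 [99.6°–219.7°] cycloidal, h=7: full span → s += 7 → s = 13.0000
seg 3 [219.7°–360°] uniform, h=28: θ=239.7° here. β=20, B=140.3. 28·20/140.3 = 3.9914 → s = 16.9914

16.9914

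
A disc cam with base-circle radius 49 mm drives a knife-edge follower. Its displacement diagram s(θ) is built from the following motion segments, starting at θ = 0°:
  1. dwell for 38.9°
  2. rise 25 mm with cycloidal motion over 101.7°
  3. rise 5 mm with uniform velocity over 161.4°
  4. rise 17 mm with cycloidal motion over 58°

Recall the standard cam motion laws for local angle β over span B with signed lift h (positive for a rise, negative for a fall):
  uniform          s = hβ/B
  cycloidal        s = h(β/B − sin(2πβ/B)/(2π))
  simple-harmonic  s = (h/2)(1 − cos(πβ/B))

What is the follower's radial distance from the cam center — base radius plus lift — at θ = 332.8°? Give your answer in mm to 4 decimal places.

seg 1 [0°–38.9°] dwell: s stays 0.0000
seg 2 [38.9°–140.6°] cycloidal, h=25: full span → s += 25 → s = 25.0000
seg 3 [140.6°–302°] uniform, h=5: full span → s += 5 → s = 30.0000
seg 4 [302°–360°] cycloidal, h=17: θ=332.8° here. β=30.8, B=58. 17·(0.5310 − sin(2π·0.5310)/(2π)) = 9.5518 → s = 39.5518
radial distance = base radius + s = 49 + 39.5518 = 88.5518

88.5518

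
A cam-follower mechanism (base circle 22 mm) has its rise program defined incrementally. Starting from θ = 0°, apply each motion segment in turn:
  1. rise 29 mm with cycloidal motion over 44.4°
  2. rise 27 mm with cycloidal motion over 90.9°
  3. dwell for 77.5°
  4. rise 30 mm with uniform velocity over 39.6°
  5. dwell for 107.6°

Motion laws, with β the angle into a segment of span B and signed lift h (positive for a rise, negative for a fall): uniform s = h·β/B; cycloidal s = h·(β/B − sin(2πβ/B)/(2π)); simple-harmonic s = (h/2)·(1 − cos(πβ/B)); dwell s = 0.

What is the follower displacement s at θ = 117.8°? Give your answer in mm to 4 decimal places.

seg 1 [0°–44.4°] cycloidal, h=29: full span → s += 29 → s = 29.0000
seg 2 [44.4°–135.3°] cycloidal, h=27: θ=117.8° here. β=73.4, B=90.9. 27·(0.8075 − sin(2π·0.8075)/(2π)) = 25.8219 → s = 54.8219

54.8219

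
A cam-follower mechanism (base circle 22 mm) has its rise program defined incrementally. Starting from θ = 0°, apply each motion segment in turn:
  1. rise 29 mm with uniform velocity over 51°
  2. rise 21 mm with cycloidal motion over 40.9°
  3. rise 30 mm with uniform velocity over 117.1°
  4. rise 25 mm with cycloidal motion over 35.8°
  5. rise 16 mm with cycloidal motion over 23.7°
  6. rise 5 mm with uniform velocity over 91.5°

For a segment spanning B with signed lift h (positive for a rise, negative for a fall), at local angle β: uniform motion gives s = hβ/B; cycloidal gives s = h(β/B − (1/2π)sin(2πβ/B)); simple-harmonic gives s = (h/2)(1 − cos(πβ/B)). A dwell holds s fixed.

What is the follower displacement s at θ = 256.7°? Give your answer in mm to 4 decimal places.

seg 1 [0°–51°] uniform, h=29: full span → s += 29 → s = 29.0000
seg 2 [51°–91.9°] cycloidal, h=21: full span → s += 21 → s = 50.0000
seg 3 [91.9°–209°] uniform, h=30: full span → s += 30 → s = 80.0000
seg 4 [209°–244.8°] cycloidal, h=25: full span → s += 25 → s = 105.0000
seg 5 [244.8°–268.5°] cycloidal, h=16: θ=256.7° here. β=11.9, B=23.7. 16·(0.5021 − sin(2π·0.5021)/(2π)) = 8.0675 → s = 113.0675

113.0675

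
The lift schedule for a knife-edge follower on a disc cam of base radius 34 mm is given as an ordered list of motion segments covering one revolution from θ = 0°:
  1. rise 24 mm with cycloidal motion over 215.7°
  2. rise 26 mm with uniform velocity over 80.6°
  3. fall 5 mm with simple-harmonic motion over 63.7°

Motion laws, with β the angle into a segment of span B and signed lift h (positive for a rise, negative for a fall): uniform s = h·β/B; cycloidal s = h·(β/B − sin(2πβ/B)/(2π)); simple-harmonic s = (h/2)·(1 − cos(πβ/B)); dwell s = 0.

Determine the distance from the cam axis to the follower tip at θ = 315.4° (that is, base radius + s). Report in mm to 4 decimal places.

seg 1 [0°–215.7°] cycloidal, h=24: full span → s += 24 → s = 24.0000
seg 2 [215.7°–296.3°] uniform, h=26: full span → s += 26 → s = 50.0000
seg 3 [296.3°–360°] simple-harmonic, h=-5: θ=315.4° here. β=19.1, B=63.7. -5/2·(1 − cos(π·0.2998)) = -1.0295 → s = 48.9705
radial distance = base radius + s = 34 + 48.9705 = 82.9705

82.9705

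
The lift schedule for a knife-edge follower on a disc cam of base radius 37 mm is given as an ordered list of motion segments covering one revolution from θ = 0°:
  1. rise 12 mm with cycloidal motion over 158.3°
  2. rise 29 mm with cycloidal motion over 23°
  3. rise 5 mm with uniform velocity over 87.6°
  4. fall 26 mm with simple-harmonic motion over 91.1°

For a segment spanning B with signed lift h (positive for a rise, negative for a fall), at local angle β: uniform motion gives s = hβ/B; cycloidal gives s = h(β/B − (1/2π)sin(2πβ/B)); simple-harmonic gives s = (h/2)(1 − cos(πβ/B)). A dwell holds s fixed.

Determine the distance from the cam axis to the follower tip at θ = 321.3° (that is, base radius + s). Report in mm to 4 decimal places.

seg 1 [0°–158.3°] cycloidal, h=12: full span → s += 12 → s = 12.0000
seg 2 [158.3°–181.3°] cycloidal, h=29: full span → s += 29 → s = 41.0000
seg 3 [181.3°–268.9°] uniform, h=5: full span → s += 5 → s = 46.0000
seg 4 [268.9°–360°] simple-harmonic, h=-26: θ=321.3° here. β=52.4, B=91.1. -26/2·(1 − cos(π·0.5752)) = -16.0424 → s = 29.9576
radial distance = base radius + s = 37 + 29.9576 = 66.9576

66.9576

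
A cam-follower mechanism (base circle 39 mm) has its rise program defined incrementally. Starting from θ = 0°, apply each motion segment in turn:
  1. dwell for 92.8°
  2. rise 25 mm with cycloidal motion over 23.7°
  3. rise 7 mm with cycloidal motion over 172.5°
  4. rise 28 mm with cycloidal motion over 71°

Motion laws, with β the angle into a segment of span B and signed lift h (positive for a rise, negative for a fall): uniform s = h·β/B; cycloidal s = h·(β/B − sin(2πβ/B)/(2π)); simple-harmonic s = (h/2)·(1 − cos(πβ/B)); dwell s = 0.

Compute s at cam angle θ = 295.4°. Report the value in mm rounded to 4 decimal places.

seg 1 [0°–92.8°] dwell: s stays 0.0000
seg 2 [92.8°–116.5°] cycloidal, h=25: full span → s += 25 → s = 25.0000
seg 3 [116.5°–289°] cycloidal, h=7: full span → s += 7 → s = 32.0000
seg 4 [289°–360°] cycloidal, h=28: θ=295.4° here. β=6.4, B=71. 28·(0.0901 − sin(2π·0.0901)/(2π)) = 0.1328 → s = 32.1328

32.1328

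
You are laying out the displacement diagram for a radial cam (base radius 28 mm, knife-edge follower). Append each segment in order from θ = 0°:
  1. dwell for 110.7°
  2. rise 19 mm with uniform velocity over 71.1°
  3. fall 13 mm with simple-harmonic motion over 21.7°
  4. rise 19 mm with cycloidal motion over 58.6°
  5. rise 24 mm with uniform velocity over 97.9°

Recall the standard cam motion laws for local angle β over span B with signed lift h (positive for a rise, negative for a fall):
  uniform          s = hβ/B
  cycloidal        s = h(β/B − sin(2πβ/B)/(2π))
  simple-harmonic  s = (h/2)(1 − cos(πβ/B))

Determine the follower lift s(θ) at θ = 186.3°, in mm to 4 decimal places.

seg 1 [0°–110.7°] dwell: s stays 0.0000
seg 2 [110.7°–181.8°] uniform, h=19: full span → s += 19 → s = 19.0000
seg 3 [181.8°–203.5°] simple-harmonic, h=-13: θ=186.3° here. β=4.5, B=21.7. -13/2·(1 − cos(π·0.2074)) = -1.3313 → s = 17.6687

17.6687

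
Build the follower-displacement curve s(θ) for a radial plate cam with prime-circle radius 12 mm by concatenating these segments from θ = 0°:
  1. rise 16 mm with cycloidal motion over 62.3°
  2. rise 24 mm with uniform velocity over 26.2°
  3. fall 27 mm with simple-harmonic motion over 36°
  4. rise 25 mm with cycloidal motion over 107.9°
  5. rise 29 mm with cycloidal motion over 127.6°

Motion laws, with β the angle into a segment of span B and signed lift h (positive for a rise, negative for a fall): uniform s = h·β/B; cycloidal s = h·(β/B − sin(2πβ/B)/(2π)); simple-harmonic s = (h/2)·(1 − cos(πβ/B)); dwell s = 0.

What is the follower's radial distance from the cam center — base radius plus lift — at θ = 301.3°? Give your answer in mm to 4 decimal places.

seg 1 [0°–62.3°] cycloidal, h=16: full span → s += 16 → s = 16.0000
seg 2 [62.3°–88.5°] uniform, h=24: full span → s += 24 → s = 40.0000
seg 3 [88.5°–124.5°] simple-harmonic, h=-27: full span → s += -27 → s = 13.0000
seg 4 [124.5°–232.4°] cycloidal, h=25: full span → s += 25 → s = 38.0000
seg 5 [232.4°–360°] cycloidal, h=29: θ=301.3° here. β=68.9, B=127.6. 29·(0.5400 − sin(2π·0.5400)/(2π)) = 16.8060 → s = 54.8060
radial distance = base radius + s = 12 + 54.8060 = 66.8060

66.8060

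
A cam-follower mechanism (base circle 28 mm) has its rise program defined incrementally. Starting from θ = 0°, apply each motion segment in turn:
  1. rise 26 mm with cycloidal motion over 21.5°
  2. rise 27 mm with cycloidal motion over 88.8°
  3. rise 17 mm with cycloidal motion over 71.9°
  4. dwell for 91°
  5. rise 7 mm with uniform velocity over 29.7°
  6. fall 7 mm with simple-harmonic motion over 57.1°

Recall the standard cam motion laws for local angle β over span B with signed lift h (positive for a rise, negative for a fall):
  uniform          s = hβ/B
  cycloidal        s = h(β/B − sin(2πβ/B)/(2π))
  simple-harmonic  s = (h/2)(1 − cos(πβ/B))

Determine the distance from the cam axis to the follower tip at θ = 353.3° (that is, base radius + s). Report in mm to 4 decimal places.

seg 1 [0°–21.5°] cycloidal, h=26: full span → s += 26 → s = 26.0000
seg 2 [21.5°–110.3°] cycloidal, h=27: full span → s += 27 → s = 53.0000
seg 3 [110.3°–182.2°] cycloidal, h=17: full span → s += 17 → s = 70.0000
seg 4 [182.2°–273.2°] dwell: s stays 70.0000
seg 5 [273.2°–302.9°] uniform, h=7: full span → s += 7 → s = 77.0000
seg 6 [302.9°–360°] simple-harmonic, h=-7: θ=353.3° here. β=50.4, B=57.1. -7/2·(1 − cos(π·0.8827)) = -6.7649 → s = 70.2351
radial distance = base radius + s = 28 + 70.2351 = 98.2351

98.2351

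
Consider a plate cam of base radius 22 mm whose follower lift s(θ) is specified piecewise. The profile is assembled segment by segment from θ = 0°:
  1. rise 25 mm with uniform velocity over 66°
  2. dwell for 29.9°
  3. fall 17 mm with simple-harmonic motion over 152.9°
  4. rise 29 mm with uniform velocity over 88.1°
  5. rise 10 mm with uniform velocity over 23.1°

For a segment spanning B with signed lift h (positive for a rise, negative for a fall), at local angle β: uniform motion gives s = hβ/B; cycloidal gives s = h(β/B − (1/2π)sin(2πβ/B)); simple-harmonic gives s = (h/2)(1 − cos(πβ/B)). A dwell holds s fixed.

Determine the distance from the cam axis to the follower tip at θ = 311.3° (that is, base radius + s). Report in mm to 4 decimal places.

seg 1 [0°–66°] uniform, h=25: full span → s += 25 → s = 25.0000
seg 2 [66°–95.9°] dwell: s stays 25.0000
seg 3 [95.9°–248.8°] simple-harmonic, h=-17: full span → s += -17 → s = 8.0000
seg 4 [248.8°–336.9°] uniform, h=29: θ=311.3° here. β=62.5, B=88.1. 29·62.5/88.1 = 20.5732 → s = 28.5732
radial distance = base radius + s = 22 + 28.5732 = 50.5732

50.5732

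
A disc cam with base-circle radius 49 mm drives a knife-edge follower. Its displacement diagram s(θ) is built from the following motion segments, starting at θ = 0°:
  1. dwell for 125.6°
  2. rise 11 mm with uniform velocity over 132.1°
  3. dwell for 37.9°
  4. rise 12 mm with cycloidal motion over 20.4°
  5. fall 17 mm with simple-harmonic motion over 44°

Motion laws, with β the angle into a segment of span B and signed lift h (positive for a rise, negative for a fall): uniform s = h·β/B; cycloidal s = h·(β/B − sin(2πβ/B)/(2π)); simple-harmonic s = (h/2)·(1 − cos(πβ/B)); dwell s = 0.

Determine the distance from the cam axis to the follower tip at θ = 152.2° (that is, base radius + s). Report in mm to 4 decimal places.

seg 1 [0°–125.6°] dwell: s stays 0.0000
seg 2 [125.6°–257.7°] uniform, h=11: θ=152.2° here. β=26.6, B=132.1. 11·26.6/132.1 = 2.2150 → s = 2.2150
radial distance = base radius + s = 49 + 2.2150 = 51.2150

51.2150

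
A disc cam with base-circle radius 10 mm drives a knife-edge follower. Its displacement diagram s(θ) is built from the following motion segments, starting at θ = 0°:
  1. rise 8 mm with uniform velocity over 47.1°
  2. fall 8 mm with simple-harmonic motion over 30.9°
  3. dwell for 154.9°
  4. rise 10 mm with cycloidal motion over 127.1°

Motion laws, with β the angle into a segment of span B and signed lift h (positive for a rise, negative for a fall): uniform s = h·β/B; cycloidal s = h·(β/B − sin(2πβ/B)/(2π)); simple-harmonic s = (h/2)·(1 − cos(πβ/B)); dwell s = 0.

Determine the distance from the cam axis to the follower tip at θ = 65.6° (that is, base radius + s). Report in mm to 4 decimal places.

seg 1 [0°–47.1°] uniform, h=8: full span → s += 8 → s = 8.0000
seg 2 [47.1°–78°] simple-harmonic, h=-8: θ=65.6° here. β=18.5, B=30.9. -8/2·(1 − cos(π·0.5987)) = -5.2206 → s = 2.7794
radial distance = base radius + s = 10 + 2.7794 = 12.7794

12.7794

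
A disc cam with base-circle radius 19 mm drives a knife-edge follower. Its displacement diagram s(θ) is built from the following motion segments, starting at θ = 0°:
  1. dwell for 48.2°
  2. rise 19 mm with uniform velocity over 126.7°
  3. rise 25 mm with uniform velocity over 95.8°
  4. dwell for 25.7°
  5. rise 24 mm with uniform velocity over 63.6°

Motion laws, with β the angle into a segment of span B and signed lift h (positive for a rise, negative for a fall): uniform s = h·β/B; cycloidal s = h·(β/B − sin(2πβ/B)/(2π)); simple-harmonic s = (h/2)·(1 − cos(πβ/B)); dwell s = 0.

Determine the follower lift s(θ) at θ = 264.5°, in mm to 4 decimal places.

seg 1 [0°–48.2°] dwell: s stays 0.0000
seg 2 [48.2°–174.9°] uniform, h=19: full span → s += 19 → s = 19.0000
seg 3 [174.9°–270.7°] uniform, h=25: θ=264.5° here. β=89.6, B=95.8. 25·89.6/95.8 = 23.3820 → s = 42.3820

42.3820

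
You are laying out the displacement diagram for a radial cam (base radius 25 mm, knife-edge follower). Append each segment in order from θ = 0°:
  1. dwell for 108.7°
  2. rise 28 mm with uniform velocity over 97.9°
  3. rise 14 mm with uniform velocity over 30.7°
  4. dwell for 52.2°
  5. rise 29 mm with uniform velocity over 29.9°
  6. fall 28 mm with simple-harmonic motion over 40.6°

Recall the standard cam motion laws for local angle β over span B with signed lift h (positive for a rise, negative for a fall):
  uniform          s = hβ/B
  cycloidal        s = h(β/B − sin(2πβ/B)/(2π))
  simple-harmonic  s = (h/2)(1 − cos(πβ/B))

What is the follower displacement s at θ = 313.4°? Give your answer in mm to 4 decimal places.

seg 1 [0°–108.7°] dwell: s stays 0.0000
seg 2 [108.7°–206.6°] uniform, h=28: full span → s += 28 → s = 28.0000
seg 3 [206.6°–237.3°] uniform, h=14: full span → s += 14 → s = 42.0000
seg 4 [237.3°–289.5°] dwell: s stays 42.0000
seg 5 [289.5°–319.4°] uniform, h=29: θ=313.4° here. β=23.9, B=29.9. 29·23.9/29.9 = 23.1806 → s = 65.1806

65.1806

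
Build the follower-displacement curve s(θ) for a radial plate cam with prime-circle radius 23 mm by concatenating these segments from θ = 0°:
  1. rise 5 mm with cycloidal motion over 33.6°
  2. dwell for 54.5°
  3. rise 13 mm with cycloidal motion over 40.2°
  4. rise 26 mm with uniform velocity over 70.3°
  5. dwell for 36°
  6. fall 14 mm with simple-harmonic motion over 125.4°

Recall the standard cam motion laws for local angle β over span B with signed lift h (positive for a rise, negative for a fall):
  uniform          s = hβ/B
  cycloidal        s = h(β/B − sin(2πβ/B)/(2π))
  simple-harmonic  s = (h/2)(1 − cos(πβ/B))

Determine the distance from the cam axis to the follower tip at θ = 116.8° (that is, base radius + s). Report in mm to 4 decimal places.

seg 1 [0°–33.6°] cycloidal, h=5: full span → s += 5 → s = 5.0000
seg 2 [33.6°–88.1°] dwell: s stays 5.0000
seg 3 [88.1°–128.3°] cycloidal, h=13: θ=116.8° here. β=28.7, B=40.2. 13·(0.7139 − sin(2π·0.7139)/(2π)) = 11.2972 → s = 16.2972
radial distance = base radius + s = 23 + 16.2972 = 39.2972

39.2972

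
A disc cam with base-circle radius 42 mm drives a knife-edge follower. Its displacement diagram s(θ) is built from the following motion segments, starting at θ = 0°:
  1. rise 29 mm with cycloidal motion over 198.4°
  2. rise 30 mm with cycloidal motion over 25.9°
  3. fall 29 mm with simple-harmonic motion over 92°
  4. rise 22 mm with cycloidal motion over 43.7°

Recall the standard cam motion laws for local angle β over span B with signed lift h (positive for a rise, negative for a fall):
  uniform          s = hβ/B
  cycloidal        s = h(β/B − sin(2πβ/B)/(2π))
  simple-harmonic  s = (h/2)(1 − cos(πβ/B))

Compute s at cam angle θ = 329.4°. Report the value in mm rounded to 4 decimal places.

seg 1 [0°–198.4°] cycloidal, h=29: full span → s += 29 → s = 29.0000
seg 2 [198.4°–224.3°] cycloidal, h=30: full span → s += 30 → s = 59.0000
seg 3 [224.3°–316.3°] simple-harmonic, h=-29: full span → s += -29 → s = 30.0000
seg 4 [316.3°–360°] cycloidal, h=22: θ=329.4° here. β=13.1, B=43.7. 22·(0.2998 − sin(2π·0.2998)/(2π)) = 3.2634 → s = 33.2634

33.2634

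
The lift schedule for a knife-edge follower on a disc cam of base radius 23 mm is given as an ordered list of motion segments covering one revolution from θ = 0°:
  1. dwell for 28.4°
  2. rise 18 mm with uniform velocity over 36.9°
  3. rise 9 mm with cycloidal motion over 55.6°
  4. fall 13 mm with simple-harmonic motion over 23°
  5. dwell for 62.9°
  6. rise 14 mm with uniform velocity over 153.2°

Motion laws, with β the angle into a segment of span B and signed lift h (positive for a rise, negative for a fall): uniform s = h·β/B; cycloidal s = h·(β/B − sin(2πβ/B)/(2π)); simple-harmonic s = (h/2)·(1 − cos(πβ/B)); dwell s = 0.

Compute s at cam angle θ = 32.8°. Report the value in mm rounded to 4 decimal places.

seg 1 [0°–28.4°] dwell: s stays 0.0000
seg 2 [28.4°–65.3°] uniform, h=18: θ=32.8° here. β=4.4, B=36.9. 18·4.4/36.9 = 2.1463 → s = 2.1463

2.1463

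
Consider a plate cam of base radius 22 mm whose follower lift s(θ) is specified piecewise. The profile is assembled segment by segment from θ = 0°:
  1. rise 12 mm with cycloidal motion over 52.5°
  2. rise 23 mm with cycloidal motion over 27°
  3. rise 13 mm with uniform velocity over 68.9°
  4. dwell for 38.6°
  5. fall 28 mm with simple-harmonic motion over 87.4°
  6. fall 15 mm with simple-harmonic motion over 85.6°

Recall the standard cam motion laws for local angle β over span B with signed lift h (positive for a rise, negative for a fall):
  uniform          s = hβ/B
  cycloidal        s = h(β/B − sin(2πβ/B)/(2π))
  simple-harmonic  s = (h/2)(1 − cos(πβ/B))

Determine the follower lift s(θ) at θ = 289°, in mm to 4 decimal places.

seg 1 [0°–52.5°] cycloidal, h=12: full span → s += 12 → s = 12.0000
seg 2 [52.5°–79.5°] cycloidal, h=23: full span → s += 23 → s = 35.0000
seg 3 [79.5°–148.4°] uniform, h=13: full span → s += 13 → s = 48.0000
seg 4 [148.4°–187°] dwell: s stays 48.0000
seg 5 [187°–274.4°] simple-harmonic, h=-28: full span → s += -28 → s = 20.0000
seg 6 [274.4°–360°] simple-harmonic, h=-15: θ=289° here. β=14.6, B=85.6. -15/2·(1 − cos(π·0.1706)) = -1.0512 → s = 18.9488

18.9488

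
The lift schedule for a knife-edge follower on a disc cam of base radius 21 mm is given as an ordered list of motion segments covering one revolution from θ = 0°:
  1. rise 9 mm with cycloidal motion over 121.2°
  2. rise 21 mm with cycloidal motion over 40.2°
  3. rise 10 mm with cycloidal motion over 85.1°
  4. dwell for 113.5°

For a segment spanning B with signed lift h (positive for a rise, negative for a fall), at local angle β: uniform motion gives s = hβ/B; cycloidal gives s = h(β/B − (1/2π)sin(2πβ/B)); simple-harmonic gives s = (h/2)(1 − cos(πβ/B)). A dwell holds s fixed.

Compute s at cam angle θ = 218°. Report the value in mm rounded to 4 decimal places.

seg 1 [0°–121.2°] cycloidal, h=9: full span → s += 9 → s = 9.0000
seg 2 [121.2°–161.4°] cycloidal, h=21: full span → s += 21 → s = 30.0000
seg 3 [161.4°–246.5°] cycloidal, h=10: θ=218° here. β=56.6, B=85.1. 10·(0.6651 − sin(2π·0.6651)/(2π)) = 8.0214 → s = 38.0214

38.0214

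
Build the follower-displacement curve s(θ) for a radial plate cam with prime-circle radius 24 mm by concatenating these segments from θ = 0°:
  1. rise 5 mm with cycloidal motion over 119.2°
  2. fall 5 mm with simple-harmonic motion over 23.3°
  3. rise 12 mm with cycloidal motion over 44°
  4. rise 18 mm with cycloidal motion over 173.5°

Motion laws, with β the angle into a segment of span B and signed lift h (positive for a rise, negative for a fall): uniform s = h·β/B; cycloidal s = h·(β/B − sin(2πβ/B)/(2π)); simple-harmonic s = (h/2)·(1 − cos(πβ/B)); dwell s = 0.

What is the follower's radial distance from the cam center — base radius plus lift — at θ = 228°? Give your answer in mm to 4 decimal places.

seg 1 [0°–119.2°] cycloidal, h=5: full span → s += 5 → s = 5.0000
seg 2 [119.2°–142.5°] simple-harmonic, h=-5: full span → s += -5 → s = 0.0000
seg 3 [142.5°–186.5°] cycloidal, h=12: full span → s += 12 → s = 12.0000
seg 4 [186.5°–360°] cycloidal, h=18: θ=228° here. β=41.5, B=173.5. 18·(0.2392 − sin(2π·0.2392)/(2π)) = 1.4473 → s = 13.4473
radial distance = base radius + s = 24 + 13.4473 = 37.4473

37.4473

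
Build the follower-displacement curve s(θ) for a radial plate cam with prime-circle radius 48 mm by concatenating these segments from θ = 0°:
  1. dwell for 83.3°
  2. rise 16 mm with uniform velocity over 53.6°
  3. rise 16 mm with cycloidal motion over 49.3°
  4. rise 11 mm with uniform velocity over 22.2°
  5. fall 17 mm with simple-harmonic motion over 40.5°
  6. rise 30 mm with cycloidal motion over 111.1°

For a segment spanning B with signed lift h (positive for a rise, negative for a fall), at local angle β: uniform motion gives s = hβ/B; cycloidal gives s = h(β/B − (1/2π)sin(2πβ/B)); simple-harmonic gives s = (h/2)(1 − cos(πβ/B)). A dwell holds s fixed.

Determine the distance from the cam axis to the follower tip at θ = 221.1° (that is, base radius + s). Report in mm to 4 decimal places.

seg 1 [0°–83.3°] dwell: s stays 0.0000
seg 2 [83.3°–136.9°] uniform, h=16: full span → s += 16 → s = 16.0000
seg 3 [136.9°–186.2°] cycloidal, h=16: full span → s += 16 → s = 32.0000
seg 4 [186.2°–208.4°] uniform, h=11: full span → s += 11 → s = 43.0000
seg 5 [208.4°–248.9°] simple-harmonic, h=-17: θ=221.1° here. β=12.7, B=40.5. -17/2·(1 − cos(π·0.3136)) = -3.8017 → s = 39.1983
radial distance = base radius + s = 48 + 39.1983 = 87.1983

87.1983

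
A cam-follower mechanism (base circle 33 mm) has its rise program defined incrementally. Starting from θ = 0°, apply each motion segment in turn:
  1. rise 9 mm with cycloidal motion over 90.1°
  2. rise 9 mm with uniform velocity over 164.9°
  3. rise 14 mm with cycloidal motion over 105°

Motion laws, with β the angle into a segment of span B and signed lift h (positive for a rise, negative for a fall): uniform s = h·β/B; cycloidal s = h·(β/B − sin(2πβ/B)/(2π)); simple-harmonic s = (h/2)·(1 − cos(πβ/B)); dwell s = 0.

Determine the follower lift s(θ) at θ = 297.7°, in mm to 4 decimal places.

seg 1 [0°–90.1°] cycloidal, h=9: full span → s += 9 → s = 9.0000
seg 2 [90.1°–255°] uniform, h=9: full span → s += 9 → s = 18.0000
seg 3 [255°–360°] cycloidal, h=14: θ=297.7° here. β=42.7, B=105. 14·(0.4067 − sin(2π·0.4067)/(2π)) = 4.4603 → s = 22.4603

22.4603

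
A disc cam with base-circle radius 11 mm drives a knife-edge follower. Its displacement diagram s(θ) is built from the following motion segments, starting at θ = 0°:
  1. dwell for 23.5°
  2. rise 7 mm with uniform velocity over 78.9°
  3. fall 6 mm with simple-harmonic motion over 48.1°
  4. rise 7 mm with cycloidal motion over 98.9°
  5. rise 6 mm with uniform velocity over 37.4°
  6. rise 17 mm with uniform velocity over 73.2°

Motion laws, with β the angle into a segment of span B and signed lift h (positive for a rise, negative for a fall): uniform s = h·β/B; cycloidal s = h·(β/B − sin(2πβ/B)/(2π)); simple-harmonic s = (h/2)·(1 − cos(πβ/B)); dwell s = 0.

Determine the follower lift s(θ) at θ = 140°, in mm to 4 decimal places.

seg 1 [0°–23.5°] dwell: s stays 0.0000
seg 2 [23.5°–102.4°] uniform, h=7: full span → s += 7 → s = 7.0000
seg 3 [102.4°–150.5°] simple-harmonic, h=-6: θ=140° here. β=37.6, B=48.1. -6/2·(1 − cos(π·0.7817)) = -5.3217 → s = 1.6783

1.6783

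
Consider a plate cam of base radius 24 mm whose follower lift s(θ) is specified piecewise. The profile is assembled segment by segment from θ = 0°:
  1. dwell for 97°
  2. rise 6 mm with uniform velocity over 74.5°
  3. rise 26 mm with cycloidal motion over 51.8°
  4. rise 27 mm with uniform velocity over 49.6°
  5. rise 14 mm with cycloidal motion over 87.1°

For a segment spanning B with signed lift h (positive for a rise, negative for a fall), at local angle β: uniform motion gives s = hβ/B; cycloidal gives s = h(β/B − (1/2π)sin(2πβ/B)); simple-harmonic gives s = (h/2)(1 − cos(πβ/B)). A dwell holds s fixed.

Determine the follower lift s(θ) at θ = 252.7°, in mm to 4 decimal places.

seg 1 [0°–97°] dwell: s stays 0.0000
seg 2 [97°–171.5°] uniform, h=6: full span → s += 6 → s = 6.0000
seg 3 [171.5°–223.3°] cycloidal, h=26: full span → s += 26 → s = 32.0000
seg 4 [223.3°–272.9°] uniform, h=27: θ=252.7° here. β=29.4, B=49.6. 27·29.4/49.6 = 16.0040 → s = 48.0040

48.0040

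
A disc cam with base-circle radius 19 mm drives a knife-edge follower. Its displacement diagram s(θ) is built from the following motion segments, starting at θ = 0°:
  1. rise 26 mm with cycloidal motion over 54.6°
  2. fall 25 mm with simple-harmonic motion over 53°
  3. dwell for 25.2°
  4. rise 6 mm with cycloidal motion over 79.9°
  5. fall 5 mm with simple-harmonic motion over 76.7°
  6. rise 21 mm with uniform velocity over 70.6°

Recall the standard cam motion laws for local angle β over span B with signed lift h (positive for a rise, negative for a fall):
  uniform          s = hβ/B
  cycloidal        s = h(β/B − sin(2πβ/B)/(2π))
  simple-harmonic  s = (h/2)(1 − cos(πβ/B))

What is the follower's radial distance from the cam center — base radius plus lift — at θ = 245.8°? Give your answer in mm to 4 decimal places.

seg 1 [0°–54.6°] cycloidal, h=26: full span → s += 26 → s = 26.0000
seg 2 [54.6°–107.6°] simple-harmonic, h=-25: full span → s += -25 → s = 1.0000
seg 3 [107.6°–132.8°] dwell: s stays 1.0000
seg 4 [132.8°–212.7°] cycloidal, h=6: full span → s += 6 → s = 7.0000
seg 5 [212.7°–289.4°] simple-harmonic, h=-5: θ=245.8° here. β=33.1, B=76.7. -5/2·(1 − cos(π·0.4316)) = -1.9665 → s = 5.0335
radial distance = base radius + s = 19 + 5.0335 = 24.0335

24.0335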